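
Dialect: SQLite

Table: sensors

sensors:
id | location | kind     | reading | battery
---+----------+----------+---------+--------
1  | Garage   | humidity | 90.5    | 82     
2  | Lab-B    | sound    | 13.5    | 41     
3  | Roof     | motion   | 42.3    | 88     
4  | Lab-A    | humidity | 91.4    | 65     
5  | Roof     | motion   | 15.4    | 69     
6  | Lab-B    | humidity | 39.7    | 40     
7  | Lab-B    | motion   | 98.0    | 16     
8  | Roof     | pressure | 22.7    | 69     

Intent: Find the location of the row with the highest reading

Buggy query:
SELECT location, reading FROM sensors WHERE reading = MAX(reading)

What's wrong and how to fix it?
Bug: WHERE is evaluated per row; an aggregate over the whole table isn't defined there

Fix: Use a subquery: WHERE reading = (SELECT MAX(reading) FROM sensors)

Corrected query:
SELECT location, reading FROM sensors WHERE reading = (SELECT MAX(reading) FROM sensors)

Result:
location | reading
---------+--------
Lab-B    | 98     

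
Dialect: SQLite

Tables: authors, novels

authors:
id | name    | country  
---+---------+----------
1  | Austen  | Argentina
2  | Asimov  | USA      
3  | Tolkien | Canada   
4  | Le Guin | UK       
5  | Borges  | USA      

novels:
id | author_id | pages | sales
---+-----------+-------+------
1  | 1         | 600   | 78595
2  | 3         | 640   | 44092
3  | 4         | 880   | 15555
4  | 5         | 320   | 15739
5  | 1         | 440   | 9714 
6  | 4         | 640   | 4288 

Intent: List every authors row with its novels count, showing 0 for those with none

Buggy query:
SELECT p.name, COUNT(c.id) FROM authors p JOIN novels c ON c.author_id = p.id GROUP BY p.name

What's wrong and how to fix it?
Bug: INNER JOIN drops authors rows that have no matching novels rows

Fix: Switch to LEFT JOIN to retain unmatched parent rows

Corrected query:
SELECT p.name, COUNT(c.id) FROM authors p LEFT JOIN novels c ON c.author_id = p.id GROUP BY p.name

Result:
name    | COUNT(c.id)
--------+------------
Asimov  | 0          
Austen  | 2          
Borges  | 1          
Le Guin | 2          
Tolkien | 1          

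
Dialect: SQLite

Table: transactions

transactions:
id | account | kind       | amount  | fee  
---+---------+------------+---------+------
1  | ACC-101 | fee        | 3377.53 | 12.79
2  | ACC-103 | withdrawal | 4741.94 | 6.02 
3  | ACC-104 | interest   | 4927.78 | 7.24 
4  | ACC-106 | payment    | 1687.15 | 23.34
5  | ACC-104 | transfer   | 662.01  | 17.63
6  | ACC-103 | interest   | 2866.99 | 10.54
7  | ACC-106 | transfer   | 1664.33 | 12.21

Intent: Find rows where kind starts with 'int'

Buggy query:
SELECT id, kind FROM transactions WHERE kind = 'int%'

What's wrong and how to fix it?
Bug: Wildcards only work with LIKE; '=' treats '%' as a literal character

Fix: Use LIKE for wildcard pattern matching

Corrected query:
SELECT id, kind FROM transactions WHERE kind LIKE 'int%'

Result:
id | kind    
---+---------
3  | interest
6  | interest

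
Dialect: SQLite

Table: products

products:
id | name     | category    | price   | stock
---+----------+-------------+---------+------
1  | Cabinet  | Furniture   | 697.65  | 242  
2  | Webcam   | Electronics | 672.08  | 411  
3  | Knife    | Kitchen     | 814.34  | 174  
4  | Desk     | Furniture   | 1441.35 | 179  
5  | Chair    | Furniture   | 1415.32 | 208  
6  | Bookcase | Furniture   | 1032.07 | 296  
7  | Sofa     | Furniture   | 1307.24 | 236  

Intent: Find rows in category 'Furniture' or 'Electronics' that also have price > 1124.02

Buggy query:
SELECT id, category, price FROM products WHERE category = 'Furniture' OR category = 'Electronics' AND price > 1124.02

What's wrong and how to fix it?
Bug: AND binds tighter than OR, so this parses as category = 'Furniture' OR (category = 'Electronics' AND price > 1124.02)

Fix: Group the OR with parentheses (or use IN), then AND the threshold

Corrected query:
SELECT id, category, price FROM products WHERE (category = 'Furniture' OR category = 'Electronics') AND price > 1124.02

Result:
id | category  | price  
---+-----------+--------
4  | Furniture | 1441.35
5  | Furniture | 1415.32
7  | Furniture | 1307.24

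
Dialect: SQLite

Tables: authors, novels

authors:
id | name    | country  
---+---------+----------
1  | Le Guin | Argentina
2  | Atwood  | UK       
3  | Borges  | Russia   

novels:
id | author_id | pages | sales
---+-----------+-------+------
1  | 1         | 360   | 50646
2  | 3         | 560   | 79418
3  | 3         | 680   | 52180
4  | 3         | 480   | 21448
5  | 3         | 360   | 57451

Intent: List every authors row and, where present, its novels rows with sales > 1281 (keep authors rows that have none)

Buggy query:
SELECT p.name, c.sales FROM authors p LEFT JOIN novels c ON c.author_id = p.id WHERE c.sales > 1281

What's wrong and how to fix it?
Bug: Filtering c.sales in WHERE discards the NULL rows produced by LEFT JOIN, turning it into an inner join

Fix: Put 'c.sales > 1281' in the JOIN's ON clause instead of WHERE

Corrected query:
SELECT p.name, c.sales FROM authors p LEFT JOIN novels c ON c.author_id = p.id AND c.sales > 1281

Result:
name    | sales
--------+------
Le Guin | 50646
Atwood  | NULL 
Borges  | 21448
Borges  | 52180
Borges  | 57451
Borges  | 79418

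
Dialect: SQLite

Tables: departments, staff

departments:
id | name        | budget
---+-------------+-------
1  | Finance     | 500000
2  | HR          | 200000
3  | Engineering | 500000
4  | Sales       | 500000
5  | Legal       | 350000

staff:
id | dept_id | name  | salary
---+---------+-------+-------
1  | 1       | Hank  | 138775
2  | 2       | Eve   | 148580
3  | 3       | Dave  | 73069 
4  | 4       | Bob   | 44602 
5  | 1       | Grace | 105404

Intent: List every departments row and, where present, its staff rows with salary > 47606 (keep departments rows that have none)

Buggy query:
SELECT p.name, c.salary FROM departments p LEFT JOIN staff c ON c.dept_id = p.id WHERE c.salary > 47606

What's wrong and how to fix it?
Bug: A WHERE condition on the right-hand table after LEFT JOIN drops unmatched parents

Fix: Move the right-table condition into the ON clause so unmatched parents are kept

Corrected query:
SELECT p.name, c.salary FROM departments p LEFT JOIN staff c ON c.dept_id = p.id AND c.salary > 47606

Result:
name        | salary
------------+-------
Finance     | 105404
Finance     | 138775
HR          | 148580
Engineering | 73069 
Sales       | NULL  
Legal       | NULL  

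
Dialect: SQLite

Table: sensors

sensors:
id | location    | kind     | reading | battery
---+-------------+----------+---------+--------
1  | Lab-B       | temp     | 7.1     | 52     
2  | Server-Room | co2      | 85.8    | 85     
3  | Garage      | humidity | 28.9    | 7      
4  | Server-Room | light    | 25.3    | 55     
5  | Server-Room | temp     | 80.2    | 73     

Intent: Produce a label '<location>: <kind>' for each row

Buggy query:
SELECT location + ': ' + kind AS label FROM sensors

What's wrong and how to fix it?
Bug: SQLite uses || for string concatenation; + coerces text to numbers (yielding 0)

Fix: Use the || operator for string concatenation

Corrected query:
SELECT location || ': ' || kind AS label FROM sensors

Result:
label             
------------------
Lab-B: temp       
Server-Room: co2  
Garage: humidity  
Server-Room: light
Server-Room: temp 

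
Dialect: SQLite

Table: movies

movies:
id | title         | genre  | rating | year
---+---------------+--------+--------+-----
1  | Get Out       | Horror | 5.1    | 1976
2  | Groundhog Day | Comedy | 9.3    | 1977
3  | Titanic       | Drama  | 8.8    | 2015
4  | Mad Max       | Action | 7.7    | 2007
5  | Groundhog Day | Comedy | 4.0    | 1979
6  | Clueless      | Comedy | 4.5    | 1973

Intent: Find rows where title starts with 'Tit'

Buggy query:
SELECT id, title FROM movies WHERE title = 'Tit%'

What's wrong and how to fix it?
Bug: '=' compares the literal string including the % character; pattern matching needs LIKE

Fix: Replace '=' with LIKE so 'Tit%' is treated as a pattern

Corrected query:
SELECT id, title FROM movies WHERE title LIKE 'Tit%'

Result:
id | title  
---+--------
3  | Titanic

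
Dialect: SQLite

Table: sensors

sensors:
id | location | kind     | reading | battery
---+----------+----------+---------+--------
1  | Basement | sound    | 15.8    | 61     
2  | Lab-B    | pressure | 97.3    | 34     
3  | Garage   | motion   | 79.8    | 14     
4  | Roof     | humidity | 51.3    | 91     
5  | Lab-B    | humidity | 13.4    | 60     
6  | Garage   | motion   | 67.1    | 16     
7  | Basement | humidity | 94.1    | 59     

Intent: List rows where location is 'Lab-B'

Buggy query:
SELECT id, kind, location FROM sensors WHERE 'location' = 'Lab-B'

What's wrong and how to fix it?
Bug: 'location' in single quotes is a string literal, not the column; the comparison is literal-vs-literal and never true

Fix: Remove the quotes around the column name (or use double quotes for an identifier)

Corrected query:
SELECT id, kind, location FROM sensors WHERE location = 'Lab-B'

Result:
id | kind     | location
---+----------+---------
2  | pressure | Lab-B   
5  | humidity | Lab-B   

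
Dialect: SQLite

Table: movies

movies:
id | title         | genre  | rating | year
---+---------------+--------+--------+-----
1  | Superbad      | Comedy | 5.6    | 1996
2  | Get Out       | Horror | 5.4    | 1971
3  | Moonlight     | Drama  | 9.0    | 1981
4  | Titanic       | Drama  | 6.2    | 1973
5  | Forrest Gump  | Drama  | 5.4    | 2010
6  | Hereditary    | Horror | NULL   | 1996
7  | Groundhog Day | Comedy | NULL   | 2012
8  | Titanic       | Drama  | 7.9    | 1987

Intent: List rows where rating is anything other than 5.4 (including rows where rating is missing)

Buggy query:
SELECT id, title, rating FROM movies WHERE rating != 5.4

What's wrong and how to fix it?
Bug: Inequality against NULL is unknown, not true; rows with NULL are dropped

Fix: Add an explicit OR rating IS NULL to include the missing-value rows

Corrected query:
SELECT id, title, rating FROM movies WHERE rating != 5.4 OR rating IS NULL

Result:
id | title         | rating
---+---------------+-------
1  | Superbad      | 5.6   
3  | Moonlight     | 9     
4  | Titanic       | 6.2   
6  | Hereditary    | NULL  
7  | Groundhog Day | NULL  
8  | Titanic       | 7.9   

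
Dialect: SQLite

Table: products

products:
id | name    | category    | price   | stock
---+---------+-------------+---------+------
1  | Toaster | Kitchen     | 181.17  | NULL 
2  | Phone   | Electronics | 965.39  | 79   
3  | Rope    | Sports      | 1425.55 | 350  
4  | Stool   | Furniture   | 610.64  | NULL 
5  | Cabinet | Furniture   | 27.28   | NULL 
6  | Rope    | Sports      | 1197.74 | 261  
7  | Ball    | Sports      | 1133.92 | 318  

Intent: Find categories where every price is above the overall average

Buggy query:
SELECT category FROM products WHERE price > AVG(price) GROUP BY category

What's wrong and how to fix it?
Bug: WHERE evaluates per row before aggregation, so AVG() is unavailable

Fix: Use a subquery for AVG and a HAVING MIN(...) filter so the condition holds for every row in the group

Corrected query:
SELECT category FROM products GROUP BY category HAVING MIN(price) > (SELECT AVG(price) FROM products)

Result:
category   
-----------
Electronics
Sports     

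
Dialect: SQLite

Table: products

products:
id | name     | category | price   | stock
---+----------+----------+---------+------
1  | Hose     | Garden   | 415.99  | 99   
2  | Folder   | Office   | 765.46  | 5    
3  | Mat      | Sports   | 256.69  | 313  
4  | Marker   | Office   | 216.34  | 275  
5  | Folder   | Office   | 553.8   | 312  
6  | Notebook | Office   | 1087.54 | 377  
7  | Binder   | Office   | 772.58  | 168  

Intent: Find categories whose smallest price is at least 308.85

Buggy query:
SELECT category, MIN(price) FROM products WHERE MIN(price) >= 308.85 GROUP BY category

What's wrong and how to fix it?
Bug: Aggregates like MIN are computed per group after WHERE runs

Fix: Replace WHERE with HAVING after the GROUP BY

Corrected query:
SELECT category, MIN(price) FROM products GROUP BY category HAVING MIN(price) >= 308.85

Result:
category | MIN(price)
---------+-----------
Garden   | 415.99    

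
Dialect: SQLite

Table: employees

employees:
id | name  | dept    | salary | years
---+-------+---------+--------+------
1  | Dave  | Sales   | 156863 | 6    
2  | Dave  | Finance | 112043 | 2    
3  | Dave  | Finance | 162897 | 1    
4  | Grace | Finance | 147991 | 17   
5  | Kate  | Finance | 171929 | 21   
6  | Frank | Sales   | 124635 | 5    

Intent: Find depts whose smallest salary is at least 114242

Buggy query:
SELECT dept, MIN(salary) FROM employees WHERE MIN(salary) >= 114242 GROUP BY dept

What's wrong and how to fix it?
Bug: Aggregates like MIN are computed per group after WHERE runs

Fix: Replace WHERE with HAVING after the GROUP BY

Corrected query:
SELECT dept, MIN(salary) FROM employees GROUP BY dept HAVING MIN(salary) >= 114242

Result:
dept  | MIN(salary)
------+------------
Sales | 124635     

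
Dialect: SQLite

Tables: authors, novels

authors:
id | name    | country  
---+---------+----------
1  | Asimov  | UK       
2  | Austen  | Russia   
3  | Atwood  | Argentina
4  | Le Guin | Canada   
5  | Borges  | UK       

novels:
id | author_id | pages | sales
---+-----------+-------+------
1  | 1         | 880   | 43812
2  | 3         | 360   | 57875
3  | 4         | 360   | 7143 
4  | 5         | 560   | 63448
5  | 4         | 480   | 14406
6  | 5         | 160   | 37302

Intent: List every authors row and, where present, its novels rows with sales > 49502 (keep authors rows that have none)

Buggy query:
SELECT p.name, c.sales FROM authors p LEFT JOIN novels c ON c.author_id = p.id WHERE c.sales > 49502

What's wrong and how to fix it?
Bug: A WHERE condition on the right-hand table after LEFT JOIN drops unmatched parents

Fix: Put 'c.sales > 49502' in the JOIN's ON clause instead of WHERE

Corrected query:
SELECT p.name, c.sales FROM authors p LEFT JOIN novels c ON c.author_id = p.id AND c.sales > 49502

Result:
name    | sales
--------+------
Asimov  | NULL 
Austen  | NULL 
Atwood  | 57875
Le Guin | NULL 
Borges  | 63448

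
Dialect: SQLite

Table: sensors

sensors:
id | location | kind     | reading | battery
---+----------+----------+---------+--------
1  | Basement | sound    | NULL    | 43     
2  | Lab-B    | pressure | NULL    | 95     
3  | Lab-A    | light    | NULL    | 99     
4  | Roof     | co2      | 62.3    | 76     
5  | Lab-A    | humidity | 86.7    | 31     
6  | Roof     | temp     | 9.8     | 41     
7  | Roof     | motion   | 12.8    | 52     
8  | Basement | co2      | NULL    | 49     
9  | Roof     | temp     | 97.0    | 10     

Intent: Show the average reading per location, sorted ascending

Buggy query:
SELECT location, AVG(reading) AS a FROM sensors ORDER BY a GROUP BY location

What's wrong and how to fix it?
Bug: ORDER BY appears before GROUP BY; SQL clause order requires GROUP BY first

Fix: Reorder: SELECT … FROM … GROUP BY … ORDER BY …

Corrected query:
SELECT location, AVG(reading) AS a FROM sensors GROUP BY location ORDER BY a

Result:
location | a     
---------+-------
Basement | NULL  
Lab-B    | NULL  
Roof     | 45.475
Lab-A    | 86.7  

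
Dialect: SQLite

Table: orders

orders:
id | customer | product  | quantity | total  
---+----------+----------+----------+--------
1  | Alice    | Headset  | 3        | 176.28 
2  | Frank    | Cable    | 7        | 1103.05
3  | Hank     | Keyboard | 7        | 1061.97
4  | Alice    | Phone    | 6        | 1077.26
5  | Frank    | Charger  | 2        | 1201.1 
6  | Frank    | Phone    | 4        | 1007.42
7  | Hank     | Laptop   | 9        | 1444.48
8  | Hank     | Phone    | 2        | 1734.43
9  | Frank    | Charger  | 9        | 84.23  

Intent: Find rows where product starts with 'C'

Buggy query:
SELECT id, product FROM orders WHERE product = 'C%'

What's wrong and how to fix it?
Bug: Wildcards only work with LIKE; '=' treats '%' as a literal character

Fix: Replace '=' with LIKE so 'C%' is treated as a pattern

Corrected query:
SELECT id, product FROM orders WHERE product LIKE 'C%'

Result:
id | product
---+--------
2  | Cable  
5  | Charger
9  | Charger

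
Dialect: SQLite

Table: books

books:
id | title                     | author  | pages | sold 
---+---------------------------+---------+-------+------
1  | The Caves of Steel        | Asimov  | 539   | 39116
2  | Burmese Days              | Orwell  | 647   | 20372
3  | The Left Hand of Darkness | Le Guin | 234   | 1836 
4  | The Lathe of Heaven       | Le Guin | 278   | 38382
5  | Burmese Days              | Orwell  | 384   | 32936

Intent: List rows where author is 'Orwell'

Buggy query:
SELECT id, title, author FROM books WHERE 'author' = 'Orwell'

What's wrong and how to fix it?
Bug: Single quotes denote string literals in SQL; the column name is being compared as a constant string

Fix: Remove the quotes around the column name (or use double quotes for an identifier)

Corrected query:
SELECT id, title, author FROM books WHERE author = 'Orwell'

Result:
id | title        | author
---+--------------+-------
2  | Burmese Days | Orwell
5  | Burmese Days | Orwell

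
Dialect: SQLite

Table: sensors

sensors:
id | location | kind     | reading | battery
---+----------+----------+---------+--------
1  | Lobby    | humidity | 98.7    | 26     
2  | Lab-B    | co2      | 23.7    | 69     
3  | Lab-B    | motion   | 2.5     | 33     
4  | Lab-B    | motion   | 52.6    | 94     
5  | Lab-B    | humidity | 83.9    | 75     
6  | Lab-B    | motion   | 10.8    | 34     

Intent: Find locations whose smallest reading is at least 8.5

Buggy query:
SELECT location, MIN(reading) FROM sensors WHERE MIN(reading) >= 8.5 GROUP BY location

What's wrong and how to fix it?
Bug: MIN() in WHERE is a misuse of aggregate

Fix: Use HAVING for the per-group MIN condition

Corrected query:
SELECT location, MIN(reading) FROM sensors GROUP BY location HAVING MIN(reading) >= 8.5

Result:
location | MIN(reading)
---------+-------------
Lobby    | 98.7        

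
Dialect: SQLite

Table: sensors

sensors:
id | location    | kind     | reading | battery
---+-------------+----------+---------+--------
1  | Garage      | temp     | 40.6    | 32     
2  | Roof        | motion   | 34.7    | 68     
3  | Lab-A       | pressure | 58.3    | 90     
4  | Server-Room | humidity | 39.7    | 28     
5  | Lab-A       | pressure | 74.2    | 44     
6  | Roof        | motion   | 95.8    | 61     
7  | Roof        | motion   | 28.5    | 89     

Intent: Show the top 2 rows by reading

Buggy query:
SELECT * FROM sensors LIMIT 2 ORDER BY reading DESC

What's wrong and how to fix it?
Bug: ORDER BY cannot follow LIMIT; LIMIT is the final clause

Fix: Swap the clauses: ORDER BY first, then LIMIT

Corrected query:
SELECT * FROM sensors ORDER BY reading DESC LIMIT 2

Result:
id | location | kind     | reading | battery
---+----------+----------+---------+--------
6  | Roof     | motion   | 95.8    | 61     
5  | Lab-A    | pressure | 74.2    | 44     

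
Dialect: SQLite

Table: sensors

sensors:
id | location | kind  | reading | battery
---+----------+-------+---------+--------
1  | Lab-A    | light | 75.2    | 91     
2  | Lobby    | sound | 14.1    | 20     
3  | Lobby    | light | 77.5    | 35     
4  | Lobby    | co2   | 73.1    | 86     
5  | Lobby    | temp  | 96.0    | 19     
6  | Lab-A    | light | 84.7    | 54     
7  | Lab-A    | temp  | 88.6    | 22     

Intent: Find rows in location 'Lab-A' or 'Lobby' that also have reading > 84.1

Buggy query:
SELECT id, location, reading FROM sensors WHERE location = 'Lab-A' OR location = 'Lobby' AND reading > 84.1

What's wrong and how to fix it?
Bug: AND binds tighter than OR, so this parses as location = 'Lab-A' OR (location = 'Lobby' AND reading > 84.1)

Fix: Group the OR with parentheses (or use IN), then AND the threshold

Corrected query:
SELECT id, location, reading FROM sensors WHERE (location = 'Lab-A' OR location = 'Lobby') AND reading > 84.1

Result:
id | location | reading
---+----------+--------
5  | Lobby    | 96     
6  | Lab-A    | 84.7   
7  | Lab-A    | 88.6   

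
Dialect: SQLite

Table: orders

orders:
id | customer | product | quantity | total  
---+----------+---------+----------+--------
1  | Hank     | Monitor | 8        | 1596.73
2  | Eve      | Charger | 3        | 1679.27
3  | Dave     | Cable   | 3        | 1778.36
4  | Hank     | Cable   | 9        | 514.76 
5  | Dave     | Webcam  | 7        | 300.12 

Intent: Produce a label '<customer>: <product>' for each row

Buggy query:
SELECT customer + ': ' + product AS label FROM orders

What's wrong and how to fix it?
Bug: '+' is numeric addition; on text columns SQLite converts them to 0 instead of concatenating

Fix: Use the || operator for string concatenation

Corrected query:
SELECT customer || ': ' || product AS label FROM orders

Result:
label        
-------------
Hank: Monitor
Eve: Charger 
Dave: Cable  
Hank: Cable  
Dave: Webcam 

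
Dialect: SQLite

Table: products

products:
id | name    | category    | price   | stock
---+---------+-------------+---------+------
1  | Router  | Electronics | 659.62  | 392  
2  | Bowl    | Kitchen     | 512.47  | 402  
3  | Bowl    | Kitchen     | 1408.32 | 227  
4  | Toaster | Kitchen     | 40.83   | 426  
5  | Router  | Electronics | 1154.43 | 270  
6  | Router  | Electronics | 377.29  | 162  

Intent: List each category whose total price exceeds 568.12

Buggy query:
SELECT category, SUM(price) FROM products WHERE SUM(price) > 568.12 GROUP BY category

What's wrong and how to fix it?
Bug: Aggregate functions cannot appear in a WHERE clause

Fix: Use HAVING (which filters groups after aggregation) instead of WHERE

Corrected query:
SELECT category, SUM(price) FROM products GROUP BY category HAVING SUM(price) > 568.12

Result:
category    | SUM(price)
------------+-----------
Electronics | 2191.34   
Kitchen     | 1961.62   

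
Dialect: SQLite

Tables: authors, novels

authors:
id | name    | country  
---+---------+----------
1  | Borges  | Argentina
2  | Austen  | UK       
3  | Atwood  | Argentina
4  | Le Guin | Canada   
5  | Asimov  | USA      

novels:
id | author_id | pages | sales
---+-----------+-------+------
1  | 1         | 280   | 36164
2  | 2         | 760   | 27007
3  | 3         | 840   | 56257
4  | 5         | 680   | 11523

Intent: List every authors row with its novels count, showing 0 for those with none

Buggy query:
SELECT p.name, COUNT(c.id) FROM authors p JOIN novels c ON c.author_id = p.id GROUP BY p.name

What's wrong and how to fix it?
Bug: INNER JOIN drops authors rows that have no matching novels rows

Fix: Use LEFT JOIN so parents without children still appear (COUNT(c.id) gives 0)

Corrected query:
SELECT p.name, COUNT(c.id) FROM authors p LEFT JOIN novels c ON c.author_id = p.id GROUP BY p.name

Result:
name    | COUNT(c.id)
--------+------------
Asimov  | 1          
Atwood  | 1          
Austen  | 1          
Borges  | 1          
Le Guin | 0          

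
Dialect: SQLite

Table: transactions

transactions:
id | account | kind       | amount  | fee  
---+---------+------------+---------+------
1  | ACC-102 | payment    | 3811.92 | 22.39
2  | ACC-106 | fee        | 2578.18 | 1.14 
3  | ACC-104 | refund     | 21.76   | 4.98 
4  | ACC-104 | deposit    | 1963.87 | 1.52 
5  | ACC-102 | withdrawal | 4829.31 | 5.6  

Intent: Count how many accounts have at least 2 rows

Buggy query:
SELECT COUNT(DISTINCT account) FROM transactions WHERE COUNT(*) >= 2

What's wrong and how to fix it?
Bug: COUNT(*) cannot appear in WHERE; the per-group count doesn't exist yet

Fix: Use a subquery that GROUPs and filters with HAVING, then count its rows

Corrected query:
SELECT COUNT(*) FROM (SELECT account FROM transactions GROUP BY account HAVING COUNT(*) >= 2)

Result:
COUNT(*)
--------
2       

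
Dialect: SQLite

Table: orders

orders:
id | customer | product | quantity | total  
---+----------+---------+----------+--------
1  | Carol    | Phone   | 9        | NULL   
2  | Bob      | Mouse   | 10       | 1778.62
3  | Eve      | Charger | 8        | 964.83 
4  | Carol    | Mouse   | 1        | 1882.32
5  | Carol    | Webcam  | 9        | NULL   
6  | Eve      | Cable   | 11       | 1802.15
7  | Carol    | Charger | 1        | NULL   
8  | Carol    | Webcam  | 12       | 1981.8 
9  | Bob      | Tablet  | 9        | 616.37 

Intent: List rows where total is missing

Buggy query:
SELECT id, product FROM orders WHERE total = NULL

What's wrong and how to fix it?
Bug: '= NULL' is always unknown in SQL three-valued logic, so no rows match

Fix: Use IS NULL to test for NULL

Corrected query:
SELECT id, product FROM orders WHERE total IS NULL

Result:
id | product
---+--------
1  | Phone  
5  | Webcam 
7  | Charger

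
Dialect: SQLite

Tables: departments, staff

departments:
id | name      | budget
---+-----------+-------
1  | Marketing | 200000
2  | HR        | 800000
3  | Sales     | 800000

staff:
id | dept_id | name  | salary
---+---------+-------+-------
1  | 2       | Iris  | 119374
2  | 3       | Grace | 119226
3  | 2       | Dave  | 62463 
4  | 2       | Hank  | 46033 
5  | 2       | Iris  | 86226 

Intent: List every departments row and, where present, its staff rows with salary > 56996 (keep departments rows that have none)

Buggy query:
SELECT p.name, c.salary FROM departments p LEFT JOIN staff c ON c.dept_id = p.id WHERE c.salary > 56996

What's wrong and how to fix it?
Bug: A WHERE condition on the right-hand table after LEFT JOIN drops unmatched parents

Fix: Put 'c.salary > 56996' in the JOIN's ON clause instead of WHERE

Corrected query:
SELECT p.name, c.salary FROM departments p LEFT JOIN staff c ON c.dept_id = p.id AND c.salary > 56996

Result:
name      | salary
----------+-------
Marketing | NULL  
HR        | 62463 
HR        | 86226 
HR        | 119374
Sales     | 119226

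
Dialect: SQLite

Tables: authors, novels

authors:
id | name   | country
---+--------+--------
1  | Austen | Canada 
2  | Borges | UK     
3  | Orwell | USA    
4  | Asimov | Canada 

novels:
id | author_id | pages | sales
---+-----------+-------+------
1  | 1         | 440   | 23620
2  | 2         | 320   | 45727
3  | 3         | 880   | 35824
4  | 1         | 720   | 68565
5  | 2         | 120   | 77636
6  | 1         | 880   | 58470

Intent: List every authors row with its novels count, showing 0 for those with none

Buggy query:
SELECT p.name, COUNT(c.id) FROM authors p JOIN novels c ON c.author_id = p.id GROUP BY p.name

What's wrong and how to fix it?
Bug: An inner join excludes parents with zero children

Fix: Use LEFT JOIN so parents without children still appear (COUNT(c.id) gives 0)

Corrected query:
SELECT p.name, COUNT(c.id) FROM authors p LEFT JOIN novels c ON c.author_id = p.id GROUP BY p.name

Result:
name   | COUNT(c.id)
-------+------------
Asimov | 0          
Austen | 3          
Borges | 2          
Orwell | 1          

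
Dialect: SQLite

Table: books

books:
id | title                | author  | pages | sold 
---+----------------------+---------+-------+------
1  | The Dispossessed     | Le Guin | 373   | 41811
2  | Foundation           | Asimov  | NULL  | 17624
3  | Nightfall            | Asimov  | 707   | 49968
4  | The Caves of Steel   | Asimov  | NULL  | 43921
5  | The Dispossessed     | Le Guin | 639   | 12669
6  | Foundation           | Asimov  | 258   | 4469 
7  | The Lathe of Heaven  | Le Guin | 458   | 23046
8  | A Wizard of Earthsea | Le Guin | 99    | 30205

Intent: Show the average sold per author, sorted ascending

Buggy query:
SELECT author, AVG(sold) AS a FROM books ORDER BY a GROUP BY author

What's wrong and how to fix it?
Bug: GROUP BY must precede ORDER BY

Fix: Reorder: SELECT … FROM … GROUP BY … ORDER BY …

Corrected query:
SELECT author, AVG(sold) AS a FROM books GROUP BY author ORDER BY a

Result:
author  | a       
--------+---------
Le Guin | 26932.75
Asimov  | 28995.5 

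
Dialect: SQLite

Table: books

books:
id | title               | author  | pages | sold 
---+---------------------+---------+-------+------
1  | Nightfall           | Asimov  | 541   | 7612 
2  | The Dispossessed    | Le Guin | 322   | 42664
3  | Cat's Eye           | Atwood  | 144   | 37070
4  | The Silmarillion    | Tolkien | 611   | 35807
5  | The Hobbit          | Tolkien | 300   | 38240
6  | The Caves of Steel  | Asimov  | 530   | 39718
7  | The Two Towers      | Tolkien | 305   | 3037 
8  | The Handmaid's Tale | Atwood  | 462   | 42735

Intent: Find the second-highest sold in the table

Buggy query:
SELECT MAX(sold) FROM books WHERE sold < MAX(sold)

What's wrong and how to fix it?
Bug: MAX(sold) on the right of the comparison is an aggregate-in-WHERE error

Fix: Compute the overall MAX in a subquery, then take MAX of rows below it

Corrected query:
SELECT MAX(sold) FROM books WHERE sold < (SELECT MAX(sold) FROM books)

Result:
MAX(sold)
---------
42664    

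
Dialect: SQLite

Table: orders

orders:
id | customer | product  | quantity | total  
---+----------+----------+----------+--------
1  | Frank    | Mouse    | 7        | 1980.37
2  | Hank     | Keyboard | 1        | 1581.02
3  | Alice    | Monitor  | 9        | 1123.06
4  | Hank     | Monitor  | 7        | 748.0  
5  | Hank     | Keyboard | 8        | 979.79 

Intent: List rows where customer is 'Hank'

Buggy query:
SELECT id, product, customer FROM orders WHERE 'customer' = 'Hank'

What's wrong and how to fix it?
Bug: 'customer' in single quotes is a string literal, not the column; the comparison is literal-vs-literal and never true

Fix: Remove the quotes around the column name (or use double quotes for an identifier)

Corrected query:
SELECT id, product, customer FROM orders WHERE customer = 'Hank'

Result:
id | product  | customer
---+----------+---------
2  | Keyboard | Hank    
4  | Monitor  | Hank    
5  | Keyboard | Hank    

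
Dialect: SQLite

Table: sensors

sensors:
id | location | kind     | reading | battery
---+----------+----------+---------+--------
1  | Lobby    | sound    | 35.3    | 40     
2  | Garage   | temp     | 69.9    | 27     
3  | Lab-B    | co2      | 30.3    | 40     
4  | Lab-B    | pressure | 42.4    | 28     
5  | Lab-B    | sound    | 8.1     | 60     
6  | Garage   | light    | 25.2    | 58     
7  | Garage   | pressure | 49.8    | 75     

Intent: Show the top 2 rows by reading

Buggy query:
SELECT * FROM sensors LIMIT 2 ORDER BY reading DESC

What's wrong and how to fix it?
Bug: ORDER BY cannot follow LIMIT; LIMIT is the final clause

Fix: Sort with ORDER BY, then apply LIMIT

Corrected query:
SELECT * FROM sensors ORDER BY reading DESC LIMIT 2

Result:
id | location | kind     | reading | battery
---+----------+----------+---------+--------
2  | Garage   | temp     | 69.9    | 27     
7  | Garage   | pressure | 49.8    | 75     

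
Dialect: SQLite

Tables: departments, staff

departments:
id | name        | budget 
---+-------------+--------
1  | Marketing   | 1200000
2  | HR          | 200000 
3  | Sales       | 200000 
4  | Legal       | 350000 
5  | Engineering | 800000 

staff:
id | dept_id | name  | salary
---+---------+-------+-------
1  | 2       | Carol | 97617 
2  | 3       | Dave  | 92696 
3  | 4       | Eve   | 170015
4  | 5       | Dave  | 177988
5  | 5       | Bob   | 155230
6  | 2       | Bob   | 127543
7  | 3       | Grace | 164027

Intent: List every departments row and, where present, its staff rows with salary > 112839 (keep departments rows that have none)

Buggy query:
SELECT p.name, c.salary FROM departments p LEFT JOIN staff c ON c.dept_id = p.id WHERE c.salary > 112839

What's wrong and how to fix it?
Bug: A WHERE condition on the right-hand table after LEFT JOIN drops unmatched parents

Fix: Move the right-table condition into the ON clause so unmatched parents are kept

Corrected query:
SELECT p.name, c.salary FROM departments p LEFT JOIN staff c ON c.dept_id = p.id AND c.salary > 112839

Result:
name        | salary
------------+-------
Marketing   | NULL  
HR          | 127543
Sales       | 164027
Legal       | 170015
Engineering | 155230
Engineering | 177988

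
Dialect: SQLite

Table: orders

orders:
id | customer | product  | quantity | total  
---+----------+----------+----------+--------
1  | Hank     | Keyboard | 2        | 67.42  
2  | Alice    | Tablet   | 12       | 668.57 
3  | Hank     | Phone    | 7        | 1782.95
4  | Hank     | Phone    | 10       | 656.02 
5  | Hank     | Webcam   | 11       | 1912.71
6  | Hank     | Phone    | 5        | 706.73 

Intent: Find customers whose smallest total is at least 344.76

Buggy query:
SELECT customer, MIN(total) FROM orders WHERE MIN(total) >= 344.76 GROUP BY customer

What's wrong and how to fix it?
Bug: MIN() in WHERE is a misuse of aggregate

Fix: Replace WHERE with HAVING after the GROUP BY

Corrected query:
SELECT customer, MIN(total) FROM orders GROUP BY customer HAVING MIN(total) >= 344.76

Result:
customer | MIN(total)
---------+-----------
Alice    | 668.57    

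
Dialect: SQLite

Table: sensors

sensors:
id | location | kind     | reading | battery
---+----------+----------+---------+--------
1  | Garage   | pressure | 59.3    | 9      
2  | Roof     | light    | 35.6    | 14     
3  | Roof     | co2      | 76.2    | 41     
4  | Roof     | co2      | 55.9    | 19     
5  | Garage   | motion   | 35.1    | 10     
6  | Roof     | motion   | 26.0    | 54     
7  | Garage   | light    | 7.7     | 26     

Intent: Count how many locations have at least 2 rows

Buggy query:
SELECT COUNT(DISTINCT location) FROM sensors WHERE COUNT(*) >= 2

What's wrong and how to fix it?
Bug: COUNT(*) cannot appear in WHERE; the per-group count doesn't exist yet

Fix: Group first with HAVING COUNT(*) >= 2, then COUNT the resulting groups

Corrected query:
SELECT COUNT(*) FROM (SELECT location FROM sensors GROUP BY location HAVING COUNT(*) >= 2)

Result:
COUNT(*)
--------
2       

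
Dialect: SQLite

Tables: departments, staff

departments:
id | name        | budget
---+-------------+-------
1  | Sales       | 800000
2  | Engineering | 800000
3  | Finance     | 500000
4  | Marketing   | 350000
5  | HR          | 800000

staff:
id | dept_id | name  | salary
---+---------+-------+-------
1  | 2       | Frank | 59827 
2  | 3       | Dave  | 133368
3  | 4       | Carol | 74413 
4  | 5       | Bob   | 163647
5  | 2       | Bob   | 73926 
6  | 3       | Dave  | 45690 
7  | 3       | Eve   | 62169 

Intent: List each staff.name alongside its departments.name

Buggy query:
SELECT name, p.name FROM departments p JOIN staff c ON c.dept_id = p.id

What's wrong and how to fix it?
Bug: 'name' exists in both joined tables, so the database can't tell which one is meant

Fix: Prefix ambiguous columns with the table alias

Corrected query:
SELECT c.name, p.name FROM departments p JOIN staff c ON c.dept_id = p.id

Result:
name  | name       
------+------------
Frank | Engineering
Dave  | Finance    
Carol | Marketing  
Bob   | HR         
Bob   | Engineering
Dave  | Finance    
Eve   | Finance    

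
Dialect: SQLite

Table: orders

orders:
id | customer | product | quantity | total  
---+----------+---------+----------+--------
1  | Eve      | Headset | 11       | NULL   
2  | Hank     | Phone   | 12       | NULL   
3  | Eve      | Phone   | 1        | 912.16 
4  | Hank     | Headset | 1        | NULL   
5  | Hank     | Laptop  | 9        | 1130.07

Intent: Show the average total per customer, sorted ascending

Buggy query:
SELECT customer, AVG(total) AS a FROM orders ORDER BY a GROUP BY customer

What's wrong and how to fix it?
Bug: GROUP BY must precede ORDER BY

Fix: Reorder: SELECT … FROM … GROUP BY … ORDER BY …

Corrected query:
SELECT customer, AVG(total) AS a FROM orders GROUP BY customer ORDER BY a

Result:
customer | a      
---------+--------
Eve      | 912.16 
Hank     | 1130.07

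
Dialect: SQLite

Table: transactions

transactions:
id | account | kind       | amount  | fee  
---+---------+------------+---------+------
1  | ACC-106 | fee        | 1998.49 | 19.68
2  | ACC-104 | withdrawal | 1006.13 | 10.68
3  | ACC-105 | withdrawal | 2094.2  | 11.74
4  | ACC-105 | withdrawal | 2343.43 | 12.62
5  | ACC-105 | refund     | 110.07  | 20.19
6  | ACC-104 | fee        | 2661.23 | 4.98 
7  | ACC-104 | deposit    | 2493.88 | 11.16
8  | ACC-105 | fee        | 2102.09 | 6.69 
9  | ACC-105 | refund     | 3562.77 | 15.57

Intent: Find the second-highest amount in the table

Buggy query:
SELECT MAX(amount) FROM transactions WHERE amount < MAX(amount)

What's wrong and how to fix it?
Bug: The inner MAX is an aggregate inside WHERE, which is not allowed

Fix: Compute the overall MAX in a subquery, then take MAX of rows below it

Corrected query:
SELECT MAX(amount) FROM transactions WHERE amount < (SELECT MAX(amount) FROM transactions)

Result:
MAX(amount)
-----------
2661.23    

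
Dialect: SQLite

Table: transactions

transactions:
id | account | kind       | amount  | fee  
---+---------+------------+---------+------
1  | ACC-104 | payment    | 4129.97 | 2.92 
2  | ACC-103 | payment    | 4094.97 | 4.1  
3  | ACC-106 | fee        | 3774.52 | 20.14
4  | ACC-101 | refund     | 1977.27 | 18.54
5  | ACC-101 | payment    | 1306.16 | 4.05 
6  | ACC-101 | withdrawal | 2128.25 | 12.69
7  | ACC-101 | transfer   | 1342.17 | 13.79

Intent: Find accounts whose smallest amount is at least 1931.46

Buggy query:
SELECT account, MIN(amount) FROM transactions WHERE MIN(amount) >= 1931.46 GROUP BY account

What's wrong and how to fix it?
Bug: Aggregates like MIN are computed per group after WHERE runs

Fix: Use HAVING for the per-group MIN condition

Corrected query:
SELECT account, MIN(amount) FROM transactions GROUP BY account HAVING MIN(amount) >= 1931.46

Result:
account | MIN(amount)
--------+------------
ACC-103 | 4094.97    
ACC-104 | 4129.97    
ACC-106 | 3774.52    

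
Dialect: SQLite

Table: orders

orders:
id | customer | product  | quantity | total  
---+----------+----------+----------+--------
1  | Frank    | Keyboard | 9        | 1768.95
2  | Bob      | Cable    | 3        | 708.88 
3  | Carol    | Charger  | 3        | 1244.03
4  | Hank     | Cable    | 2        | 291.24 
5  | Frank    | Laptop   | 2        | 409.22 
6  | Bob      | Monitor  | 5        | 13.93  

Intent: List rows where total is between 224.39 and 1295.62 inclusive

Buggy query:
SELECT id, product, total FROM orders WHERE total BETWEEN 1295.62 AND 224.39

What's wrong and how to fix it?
Bug: BETWEEN expects the lower bound first; with 1295.62 AND 224.39 the range is empty

Fix: Write BETWEEN 224.39 AND 1295.62

Corrected query:
SELECT id, product, total FROM orders WHERE total BETWEEN 224.39 AND 1295.62

Result:
id | product | total  
---+---------+--------
2  | Cable   | 708.88 
3  | Charger | 1244.03
4  | Cable   | 291.24 
5  | Laptop  | 409.22 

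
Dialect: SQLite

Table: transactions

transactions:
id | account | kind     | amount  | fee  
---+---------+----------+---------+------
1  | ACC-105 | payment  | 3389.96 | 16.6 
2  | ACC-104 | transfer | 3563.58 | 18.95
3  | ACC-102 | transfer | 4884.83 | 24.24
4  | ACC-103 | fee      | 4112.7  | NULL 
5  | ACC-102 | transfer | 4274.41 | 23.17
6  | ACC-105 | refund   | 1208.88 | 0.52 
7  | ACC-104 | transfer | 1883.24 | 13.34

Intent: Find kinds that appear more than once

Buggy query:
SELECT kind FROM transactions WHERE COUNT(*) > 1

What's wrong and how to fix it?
Bug: COUNT(*) is an aggregate and cannot be used in WHERE

Fix: GROUP BY kind, then filter groups with HAVING COUNT(*) > 1

Corrected query:
SELECT kind FROM transactions GROUP BY kind HAVING COUNT(*) > 1

Result:
kind    
--------
transfer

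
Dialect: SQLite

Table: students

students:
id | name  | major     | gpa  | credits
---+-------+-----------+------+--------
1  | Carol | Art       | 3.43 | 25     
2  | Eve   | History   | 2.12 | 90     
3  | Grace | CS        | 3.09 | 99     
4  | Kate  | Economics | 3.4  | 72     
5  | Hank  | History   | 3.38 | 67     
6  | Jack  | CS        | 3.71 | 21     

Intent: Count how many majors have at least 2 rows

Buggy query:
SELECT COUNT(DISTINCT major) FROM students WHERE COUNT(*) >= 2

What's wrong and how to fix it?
Bug: COUNT(*) cannot appear in WHERE; the per-group count doesn't exist yet

Fix: Group first with HAVING COUNT(*) >= 2, then COUNT the resulting groups

Corrected query:
SELECT COUNT(*) FROM (SELECT major FROM students GROUP BY major HAVING COUNT(*) >= 2)

Result:
COUNT(*)
--------
2       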